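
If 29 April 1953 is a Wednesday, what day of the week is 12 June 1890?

Count forward from the earlier date (June 12, 1890) to the later (April 29, 1953):
Day-of-year of June 12, 1890: 163.
Day-of-year of April 29, 1953: 119.
1890 has 365 days, so 365 − 163 = 202 days remain in 1890.
Full years 1891–1952: 47 common + 15 leap = 47×365 + 15×366 = 22645 days.
Total: 202 + 22645 + 119 = 22966 days.
22966 mod 7 = 6, so 6 days before Wednesday is Thursday.

Thursday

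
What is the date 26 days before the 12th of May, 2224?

the 16th of April, 2224

Count 26 days before May 12, 2224:
April 2224: 30 − 16 = 14 days remain.
May 1–12, 2224: 12 days.
Total: 14 + 12 = 26 days.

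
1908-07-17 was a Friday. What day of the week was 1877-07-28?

Count forward from the earlier date (July 28, 1877) to the later (July 17, 1908):
From July 28, 1877 to July 28, 1907: 30 years, of which 6 contain a Feb 29 — 24×365 + 6×366 = 10956 days.
(1900 is not a leap year (divisible by 100 but not 400).)
July 1907: 31 − 28 = 3 days remain.
Then 11 full months totalling 335 days.
July 1–17, 1908: 17 days.
Residual: 355 days.
Total: 11311 days.
11311 mod 7 = 6, so 6 days before Friday is Saturday.

Saturday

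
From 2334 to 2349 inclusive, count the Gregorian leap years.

4

Years divisible by 4 in [2334, 2349]: 2336, 2340, 2344, 2348.
No century exceptions apply. Count: 4.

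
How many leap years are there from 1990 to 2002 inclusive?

Years divisible by 4 in [1990, 2002]: 1992, 1996, 2000.
2000 is divisible by 400, so still leap.
No century exceptions apply. Count: 3.

3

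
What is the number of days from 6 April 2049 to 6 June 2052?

Day-of-year of April 6, 2049: 96.
Day-of-year of June 6, 2052: 158.
2049 has 365 days, so 365 − 96 = 269 days remain in 2049.
Full years: 2050: 365; 2051: 365. Sum = 730.
Total: 269 + 730 + 158 = 1157 days.

1157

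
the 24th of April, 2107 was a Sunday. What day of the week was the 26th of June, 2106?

Count forward from the earlier date (June 26, 2106) to the later (April 24, 2107):
June 2106: 30 − 26 = 4 days remain.
Then 9 full months totalling 274 days.
April 1–24, 2107: 24 days.
Residual: 302 days.
Total: 302 days.
302 mod 7 = 1, so 1 day before Sunday is Saturday.

Saturday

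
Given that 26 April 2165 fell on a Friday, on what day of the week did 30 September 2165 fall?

April 2165: 30 − 26 = 4 days remain.
Then May (31), June (30), July (31), August (31): 31 + 30 + 31 + 31 = 123 days.
September 1–30, 2165: 30 days.
Total: 4 + 123 + 30 = 157 days.
157 mod 7 = 3, so 3 days after Friday is Monday.

Monday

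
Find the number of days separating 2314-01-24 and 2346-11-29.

From January 24, 2314 to January 24, 2346: 32 years, of which 8 contain a Feb 29 — 24×365 + 8×366 = 11688 days.
January 2346: 31 − 24 = 7 days remain.
Then 9 full months totalling 273 days.
November 1–29, 2346: 29 days.
Residual: 309 days.
Total: 11997 days.

11997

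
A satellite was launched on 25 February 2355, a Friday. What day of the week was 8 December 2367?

Day-of-year of February 25, 2355: 56.
Day-of-year of December 8, 2367: 342.
2355 has 365 days, so 365 − 56 = 309 days remain in 2355.
Full years 2356–2366: 8 common + 3 leap = 8×365 + 3×366 = 4018 days.
Total: 309 + 4018 + 342 = 4669 days.
4669 is a multiple of 7, so 8 December 2367 falls on the same weekday: Friday.

Friday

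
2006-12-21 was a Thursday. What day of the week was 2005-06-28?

Tuesday

Count forward from the earlier date (June 28, 2005) to the later (December 21, 2006):
Day-of-year of June 28, 2005: 179.
Day-of-year of December 21, 2006: 355.
2005 has 365 days, so 365 − 179 = 186 days remain in 2005.
Total: 186 + 355 = 541 days.
541 mod 7 = 2, so 2 days before Thursday is Tuesday.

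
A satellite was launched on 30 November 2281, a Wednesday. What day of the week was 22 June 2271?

Count forward from the earlier date (June 22, 2271) to the later (November 30, 2281):
From June 22, 2271 to June 22, 2281: 10 years, of which 3 contain a Feb 29 — 7×365 + 3×366 = 3653 days.
June 2281: 30 − 22 = 8 days remain.
Then July (31), August (31), September (30), October (31): 31 + 31 + 30 + 31 = 123 days.
November 1–30, 2281: 30 days.
Residual: 161 days.
Total: 3814 days.
3814 mod 7 = 6, so 6 days before Wednesday is Thursday.

Thursday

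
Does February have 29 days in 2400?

2400 is a leap year (divisible by 400).

Yes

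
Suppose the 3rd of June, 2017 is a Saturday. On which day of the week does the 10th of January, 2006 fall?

Count forward from the earlier date (January 10, 2006) to the later (June 3, 2017):
Day-of-year of January 10, 2006: 10.
Day-of-year of June 3, 2017: 154.
2006 has 365 days, so 365 − 10 = 355 days remain in 2006.
Full years 2007–2016: 7 common + 3 leap = 7×365 + 3×366 = 3653 days.
Total: 355 + 3653 + 154 = 4162 days.
4162 mod 7 = 4, so 4 days before Saturday is Tuesday.

Tuesday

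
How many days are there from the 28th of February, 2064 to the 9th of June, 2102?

13980

Day-of-year of February 28, 2064: 59.
Day-of-year of June 9, 2102: 160.
2064 has 366 days, so 366 − 59 = 307 days remain in 2064.
Full years 2065–2101: 29 common + 8 leap = 29×365 + 8×366 = 13513 days.
Total: 307 + 13513 + 160 = 13980 days.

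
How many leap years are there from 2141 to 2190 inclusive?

Years divisible by 4 in [2141, 2190]: 2144, 2148, 2152, 2156, 2160, 2164, 2168, 2172, 2176, 2180, 2184, 2188.
No century exceptions apply. Count: 12.

12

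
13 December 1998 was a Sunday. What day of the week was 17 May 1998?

Sunday

Count forward from the earlier date (May 17, 1998) to the later (December 13, 1998):
May 1998: 31 − 17 = 14 days remain.
Then June (30), July (31), August (31), September (30), October (31), November (30): 30 + 31 + 31 + 30 + 31 + 30 = 183 days.
December 1–13, 1998: 13 days.
Total: 14 + 183 + 13 = 210 days.
210 is a multiple of 7, so 17 May 1998 falls on the same weekday: Sunday.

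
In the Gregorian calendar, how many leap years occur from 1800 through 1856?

Years divisible by 4: 1800, 1804, …, 1856 — 15 in all.
Of these, 1800 is divisible by 100 but not 400, so not leap.
Leap years: 15 − 1 = 14.

14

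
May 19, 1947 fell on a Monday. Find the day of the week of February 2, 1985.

Saturday

From May 19, 1947 to May 19, 1984: 37 years, of which 10 contain a Feb 29 — 27×365 + 10×366 = 13515 days.
May 1984: 31 − 19 = 12 days remain.
Then June (30), July (31), August (31), September (30), October (31), November (30), December (31), January (31): 30 + 31 + 31 + 30 + 31 + 30 + 31 + 31 = 245 days.
February 1–2, 1985: 2 days (1985 is not a leap year).
Residual: 259 days.
Total: 13774 days.
13774 mod 7 = 5, so 5 days after Monday is Saturday.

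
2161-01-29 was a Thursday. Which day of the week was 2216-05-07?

Tuesday

Day-of-year of January 29, 2161: 29.
Day-of-year of May 7, 2216: 128.
2161 has 365 days, so 365 − 29 = 336 days remain in 2161.
Full years 2162–2215: 42 common + 12 leap = 42×365 + 12×366 = 19722 days.
Total: 336 + 19722 + 128 = 20186 days.
20186 mod 7 = 5, so 5 days after Thursday is Tuesday.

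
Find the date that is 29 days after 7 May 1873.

5 June 1873

Count 29 days after May 7, 1873:
May 1873: 31 − 7 = 24 days remain.
June 1–5, 1873: 5 days.
Total: 24 + 5 = 29 days.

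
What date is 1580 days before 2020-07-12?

2016-03-15

Count 1580 days before July 12, 2020:
Day-of-year of March 15, 2016: 75.
Day-of-year of July 12, 2020: 194.
2016 has 366 days, so 366 − 75 = 291 days remain in 2016.
Full years: 2017: 365; 2018: 365; 2019: 365. Sum = 1095.
Total: 291 + 1095 + 194 = 1580 days.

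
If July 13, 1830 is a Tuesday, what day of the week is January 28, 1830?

Thursday

Count forward from the earlier date (January 28, 1830) to the later (July 13, 1830):
January 1830: 31 − 28 = 3 days remain.
Then February 1830 (28), March (31), April (30), May (31), June (30): 28 + 31 + 30 + 31 + 30 = 150 days.
July 1–13, 1830: 13 days.
Total: 3 + 150 + 13 = 166 days.
166 mod 7 = 5, so 5 days before Tuesday is Thursday.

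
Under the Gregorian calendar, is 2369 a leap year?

2369 is not a leap year.

No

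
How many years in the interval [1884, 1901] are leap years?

4

Years divisible by 4 in [1884, 1901]: 1884, 1888, 1892, 1896, 1900.
Of these, 1900 is divisible by 100 but not 400, so not leap.
Leap years: 5 − 1 = 4.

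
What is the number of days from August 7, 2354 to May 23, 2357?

Day-of-year of August 7, 2354: 219.
Day-of-year of May 23, 2357: 143.
2354 has 365 days, so 365 − 219 = 146 days remain in 2354.
Full years: 2355: 365; 2356: 366. Sum = 731.
Total: 146 + 731 + 143 = 1020 days.

1020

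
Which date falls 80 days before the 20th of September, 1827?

the 2nd of July, 1827

Count 80 days before September 20, 1827:
July 1827: 31 − 2 = 29 days remain.
Then August (31): 31 days.
September 1–20, 1827: 20 days.
Total: 29 + 31 + 20 = 80 days.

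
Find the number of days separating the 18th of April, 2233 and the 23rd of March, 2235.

April 18, 2233 → April 18, 2234: 365 days.
April 2234: 30 − 18 = 12 days remain.
Then 10 full months totalling 304 days.
March 1–23, 2235: 23 days.
Residual: 339 days.
Total: 704 days.

704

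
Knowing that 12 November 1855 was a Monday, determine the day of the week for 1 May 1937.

From November 12, 1855 to November 12, 1936: 81 years, of which 20 contain a Feb 29 — 61×365 + 20×366 = 29585 days.
(1900 is not a leap year (divisible by 100 but not 400).)
November 1936: 30 − 12 = 18 days remain.
Then December (31), January (31), February 1937 (28), March (31), April (30): 31 + 31 + 28 + 31 + 30 = 151 days.
May 1, 1937: 1 day.
Residual: 170 days.
Total: 29755 days.
29755 mod 7 = 5, so 5 days after Monday is Saturday.

Saturday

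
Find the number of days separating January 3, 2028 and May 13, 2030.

January 2028: 31 − 3 = 28 days remain.
Then 27 full months totalling 820 days.
May 1–13, 2030: 13 days.
Total: 28 + 820 + 13 = 861 days.

861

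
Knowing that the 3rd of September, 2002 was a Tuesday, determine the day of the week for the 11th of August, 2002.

Count forward from the earlier date (August 11, 2002) to the later (September 3, 2002):
August 2002: 31 − 11 = 20 days remain.
September 1–3, 2002: 3 days.
Total: 20 + 3 = 23 days.
23 mod 7 = 2, so 2 days before Tuesday is Sunday.

Sunday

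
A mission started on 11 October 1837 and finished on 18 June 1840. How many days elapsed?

981

Day-of-year of October 11, 1837: 284.
Day-of-year of June 18, 1840: 170.
1837 has 365 days, so 365 − 284 = 81 days remain in 1837.
Full years: 1838: 365; 1839: 365. Sum = 730.
Total: 81 + 730 + 170 = 981 days.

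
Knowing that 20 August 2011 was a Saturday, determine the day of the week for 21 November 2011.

August 2011: 31 − 20 = 11 days remain.
Then September (30), October (31): 30 + 31 = 61 days.
November 1–21, 2011: 21 days.
Total: 11 + 61 + 21 = 93 days.
93 mod 7 = 2, so 2 days after Saturday is Monday.

Monday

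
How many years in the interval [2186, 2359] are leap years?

41

Years divisible by 4: 2188, 2192, …, 2356 — 43 in all.
Of these, 2200, 2300 are divisible by 100 but not 400, so not leap.
Leap years: 43 − 2 = 41.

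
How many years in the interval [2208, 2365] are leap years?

Years divisible by 4: 2208, 2212, …, 2364 — 40 in all.
Of these, 2300 is divisible by 100 but not 400, so not leap.
Leap years: 40 − 1 = 39.

39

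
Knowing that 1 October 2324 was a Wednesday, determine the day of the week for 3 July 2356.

Tuesday

Day-of-year of October 1, 2324: 275.
Day-of-year of July 3, 2356: 185.
2324 has 366 days, so 366 − 275 = 91 days remain in 2324.
Full years 2325–2355: 24 common + 7 leap = 24×365 + 7×366 = 11322 days.
Total: 91 + 11322 + 185 = 11598 days.
11598 mod 7 = 6, so 6 days after Wednesday is Tuesday.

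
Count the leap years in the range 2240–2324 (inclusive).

21

Years divisible by 4: 2240, 2244, …, 2324 — 22 in all.
Of these, 2300 is divisible by 100 but not 400, so not leap.
Leap years: 22 − 1 = 21.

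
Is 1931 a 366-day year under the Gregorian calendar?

No

1931 is not a leap year.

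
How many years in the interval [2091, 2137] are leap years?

11

Years divisible by 4 in [2091, 2137]: 2092, 2096, 2100, 2104, 2108, 2112, 2116, 2120, 2124, 2128, 2132, 2136.
Of these, 2100 is divisible by 100 but not 400, so not leap.
Leap years: 12 − 1 = 11.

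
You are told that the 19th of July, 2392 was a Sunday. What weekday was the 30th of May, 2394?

July 19, 2392 → July 19, 2393: 365 days.
July 2393: 31 − 19 = 12 days remain.
Then 9 full months totalling 273 days.
May 1–30, 2394: 30 days.
Residual: 315 days.
Total: 680 days.
680 mod 7 = 1, so 1 day after Sunday is Monday.

Monday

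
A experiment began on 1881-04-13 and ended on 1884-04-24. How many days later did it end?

1107

Day-of-year of April 13, 1881: 103.
Day-of-year of April 24, 1884: 115.
1881 has 365 days, so 365 − 103 = 262 days remain in 1881.
Full years: 1882: 365; 1883: 365. Sum = 730.
Total: 262 + 730 + 115 = 1107 days.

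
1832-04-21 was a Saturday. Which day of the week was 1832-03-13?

Tuesday

Count forward from the earlier date (March 13, 1832) to the later (April 21, 1832):
March 1832: 31 − 13 = 18 days remain.
April 1–21, 1832: 21 days.
Total: 18 + 21 = 39 days.
39 mod 7 = 4, so 4 days before Saturday is Tuesday.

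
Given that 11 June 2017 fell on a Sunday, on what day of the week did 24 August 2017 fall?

Thursday

June 2017: 30 − 11 = 19 days remain.
Then July (31): 31 days.
August 1–24, 2017: 24 days.
Total: 19 + 31 + 24 = 74 days.
74 mod 7 = 4, so 4 days after Sunday is Thursday.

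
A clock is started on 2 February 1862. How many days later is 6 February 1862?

4

Within February 1862: 6 − 2 = 4 days.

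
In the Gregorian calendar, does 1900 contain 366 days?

No

1900 is not a leap year (divisible by 100 but not 400).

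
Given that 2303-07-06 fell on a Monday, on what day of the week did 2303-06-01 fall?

Count forward from the earlier date (June 1, 2303) to the later (July 6, 2303):
June 2303: 30 − 1 = 29 days remain.
July 1–6, 2303: 6 days.
Total: 29 + 6 = 35 days.
35 is a multiple of 7, so 2303-06-01 falls on the same weekday: Monday.

Monday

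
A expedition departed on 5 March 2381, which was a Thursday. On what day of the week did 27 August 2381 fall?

March 2381: 31 − 5 = 26 days remain.
Then April (30), May (31), June (30), July (31): 30 + 31 + 30 + 31 = 122 days.
August 1–27, 2381: 27 days.
Total: 26 + 122 + 27 = 175 days.
175 is a multiple of 7, so 27 August 2381 falls on the same weekday: Thursday.

Thursday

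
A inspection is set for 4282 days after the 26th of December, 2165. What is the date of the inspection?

the 16th of September, 2177

Count 4282 days after December 26, 2165:
From December 26, 2165 to December 26, 2176: 11 years, of which 3 contain a Feb 29 — 8×365 + 3×366 = 4018 days.
December 2176: 31 − 26 = 5 days remain.
Then January (31), February 2177 (28), March (31), April (30), May (31), June (30), July (31), August (31): 31 + 28 + 31 + 30 + 31 + 30 + 31 + 31 = 243 days.
September 1–16, 2177: 16 days.
Residual: 264 days.
Total: 4282 days.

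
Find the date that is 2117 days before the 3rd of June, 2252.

the 17th of August, 2246

Count 2117 days before June 3, 2252:
Day-of-year of August 17, 2246: 229.
Day-of-year of June 3, 2252: 155.
2246 has 365 days, so 365 − 229 = 136 days remain in 2246.
Full years: 2247: 365; 2248: 366; 2249: 365; 2250: 365; 2251: 365. Sum = 1826.
Total: 136 + 1826 + 155 = 2117 days.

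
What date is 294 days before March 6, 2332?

May 17, 2331

Count 294 days before March 6, 2332:
Day-of-year of May 17, 2331: 137.
Day-of-year of March 6, 2332: 66.
2331 has 365 days, so 365 − 137 = 228 days remain in 2331.
Total: 228 + 66 = 294 days.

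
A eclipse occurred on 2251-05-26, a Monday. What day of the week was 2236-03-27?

Sunday

Count forward from the earlier date (March 27, 2236) to the later (May 26, 2251):
Day-of-year of March 27, 2236: 87.
Day-of-year of May 26, 2251: 146.
2236 has 366 days, so 366 − 87 = 279 days remain in 2236.
Full years 2237–2250: 11 common + 3 leap = 11×365 + 3×366 = 5113 days.
Total: 279 + 5113 + 146 = 5538 days.
5538 mod 7 = 1, so 1 day before Monday is Sunday.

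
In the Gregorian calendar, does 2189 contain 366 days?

No

2189 is not a leap year.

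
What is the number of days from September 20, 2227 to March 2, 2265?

Day-of-year of September 20, 2227: 263.
Day-of-year of March 2, 2265: 61.
2227 has 365 days, so 365 − 263 = 102 days remain in 2227.
Full years 2228–2264: 27 common + 10 leap = 27×365 + 10×366 = 13515 days.
Total: 102 + 13515 + 61 = 13678 days.

13678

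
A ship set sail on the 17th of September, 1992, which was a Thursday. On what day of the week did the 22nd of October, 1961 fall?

Count forward from the earlier date (October 22, 1961) to the later (September 17, 1992):
Day-of-year of October 22, 1961: 295.
Day-of-year of September 17, 1992: 261.
1961 has 365 days, so 365 − 295 = 70 days remain in 1961.
Full years 1962–1991: 23 common + 7 leap = 23×365 + 7×366 = 10957 days.
Total: 70 + 10957 + 261 = 11288 days.
11288 mod 7 = 4, so 4 days before Thursday is Sunday.

Sunday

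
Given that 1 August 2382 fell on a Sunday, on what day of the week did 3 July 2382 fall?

Count forward from the earlier date (July 3, 2382) to the later (August 1, 2382):
July 2382: 31 − 3 = 28 days remain.
August 1, 2382: 1 day.
Total: 28 + 1 = 29 days.
29 mod 7 = 1, so 1 day before Sunday is Saturday.

Saturday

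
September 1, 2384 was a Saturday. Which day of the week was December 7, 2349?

Count forward from the earlier date (December 7, 2349) to the later (September 1, 2384):
Day-of-year of December 7, 2349: 341.
Day-of-year of September 1, 2384: 245.
2349 has 365 days, so 365 − 341 = 24 days remain in 2349.
Full years 2350–2383: 26 common + 8 leap = 26×365 + 8×366 = 12418 days.
Total: 24 + 12418 + 245 = 12687 days.
12687 mod 7 = 3, so 3 days before Saturday is Wednesday.

Wednesday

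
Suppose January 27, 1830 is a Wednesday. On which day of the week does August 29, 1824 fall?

Count forward from the earlier date (August 29, 1824) to the later (January 27, 1830):
August 29, 1824 → August 29, 1825: 365 days.
August 29, 1825 → August 29, 1826: 365 days.
August 29, 1826 → August 29, 1827: 365 days.
August 29, 1827 → August 29, 1828: 366 days (1828 is a leap year).
August 29, 1828 → August 29, 1829: 365 days.
August 1829: 31 − 29 = 2 days remain.
Then September (30), October (31), November (30), December (31): 30 + 31 + 30 + 31 = 122 days.
January 1–27, 1830: 27 days.
Residual: 151 days.
Total: 1977 days.
1977 mod 7 = 3, so 3 days before Wednesday is Sunday.

Sunday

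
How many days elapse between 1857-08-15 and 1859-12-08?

845

August 15, 1857 → August 15, 1858: 365 days.
August 15, 1858 → August 15, 1859: 365 days.
August 1859: 31 − 15 = 16 days remain.
Then September (30), October (31), November (30): 30 + 31 + 30 = 91 days.
December 1–8, 1859: 8 days.
Residual: 115 days.
Total: 845 days.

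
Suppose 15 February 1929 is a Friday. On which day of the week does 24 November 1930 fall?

Monday

February 15, 1929 → February 15, 1930: 365 days.
February 1930: 28 − 15 = 13 days remain (1930 is not a leap year, so February has 28 days).
Then March (31), April (30), May (31), June (30), July (31), August (31), September (30), October (31): 31 + 30 + 31 + 30 + 31 + 31 + 30 + 31 = 245 days.
November 1–24, 1930: 24 days.
Residual: 282 days.
Total: 647 days.
647 mod 7 = 3, so 3 days after Friday is Monday.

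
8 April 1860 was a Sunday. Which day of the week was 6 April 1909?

Day-of-year of April 8, 1860: 99.
Day-of-year of April 6, 1909: 96.
1860 has 366 days, so 366 − 99 = 267 days remain in 1860.
Full years 1861–1908: 37 common + 11 leap = 37×365 + 11×366 = 17531 days.
Total: 267 + 17531 + 96 = 17894 days.
17894 mod 7 = 2, so 2 days after Sunday is Tuesday.

Tuesday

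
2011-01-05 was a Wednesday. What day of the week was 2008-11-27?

Thursday

Count forward from the earlier date (November 27, 2008) to the later (January 5, 2011):
Day-of-year of November 27, 2008: 332.
Day-of-year of January 5, 2011: 5.
2008 has 366 days, so 366 − 332 = 34 days remain in 2008.
Full years: 2009: 365; 2010: 365. Sum = 730.
Total: 34 + 730 + 5 = 769 days.
769 mod 7 = 6, so 6 days before Wednesday is Thursday.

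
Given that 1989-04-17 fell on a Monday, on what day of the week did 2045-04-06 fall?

Thursday

From April 17, 1989 to April 17, 2044: 55 years, of which 14 contain a Feb 29 — 41×365 + 14×366 = 20089 days.
(2000 is a leap year (divisible by 400).)
April 2044: 30 − 17 = 13 days remain.
Then 11 full months totalling 335 days.
April 1–6, 2045: 6 days.
Residual: 354 days.
Total: 20443 days.
20443 mod 7 = 3, so 3 days after Monday is Thursday.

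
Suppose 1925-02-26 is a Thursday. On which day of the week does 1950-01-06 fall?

From February 26, 1925 to February 26, 1949: 24 years, of which 6 contain a Feb 29 — 18×365 + 6×366 = 8766 days.
February 1949: 28 − 26 = 2 days remain (1949 is not a leap year, so February has 28 days).
Then 10 full months totalling 306 days.
January 1–6, 1950: 6 days.
Residual: 314 days.
Total: 9080 days.
9080 mod 7 = 1, so 1 day after Thursday is Friday.

Friday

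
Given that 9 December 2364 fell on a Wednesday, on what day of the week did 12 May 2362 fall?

Saturday

Count forward from the earlier date (May 12, 2362) to the later (December 9, 2364):
May 12, 2362 → May 12, 2363: 365 days.
May 12, 2363 → May 12, 2364: 366 days (2364 is a leap year).
May 2364: 31 − 12 = 19 days remain.
Then June (30), July (31), August (31), September (30), October (31), November (30): 30 + 31 + 31 + 30 + 31 + 30 = 183 days.
December 1–9, 2364: 9 days.
Residual: 211 days.
Total: 942 days.
942 mod 7 = 4, so 4 days before Wednesday is Saturday.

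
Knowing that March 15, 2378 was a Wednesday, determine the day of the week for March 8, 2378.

Wednesday

Count forward from the earlier date (March 8, 2378) to the later (March 15, 2378):
Within March 2378: 15 − 8 = 7 days.
7 is a multiple of 7, so March 8, 2378 falls on the same weekday: Wednesday.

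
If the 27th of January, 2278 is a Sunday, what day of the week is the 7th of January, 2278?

Count forward from the earlier date (January 7, 2278) to the later (January 27, 2278):
Within January 2278: 27 − 7 = 20 days.
20 mod 7 = 6, so 6 days before Sunday is Monday.

Monday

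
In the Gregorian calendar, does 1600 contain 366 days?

Yes

1600 is a leap year (divisible by 400).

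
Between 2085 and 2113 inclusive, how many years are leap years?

6

Years divisible by 4 in [2085, 2113]: 2088, 2092, 2096, 2100, 2104, 2108, 2112.
Of these, 2100 is divisible by 100 but not 400, so not leap.
Leap years: 7 − 1 = 6.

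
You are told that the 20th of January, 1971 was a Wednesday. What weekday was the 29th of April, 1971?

Thursday

January 1971: 31 − 20 = 11 days remain.
Then February 1971 (28), March (31): 28 + 31 = 59 days.
April 1–29, 1971: 29 days.
Total: 11 + 59 + 29 = 99 days.
99 mod 7 = 1, so 1 day after Wednesday is Thursday.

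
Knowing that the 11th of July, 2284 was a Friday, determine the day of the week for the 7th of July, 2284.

Monday

Count forward from the earlier date (July 7, 2284) to the later (July 11, 2284):
Within July 2284: 11 − 7 = 4 days.
4 mod 7 = 4, so 4 days before Friday is Monday.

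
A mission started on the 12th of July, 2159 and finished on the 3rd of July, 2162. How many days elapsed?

1087

July 12, 2159 → July 12, 2160: 366 days (2160 is a leap year).
July 12, 2160 → July 12, 2161: 365 days.
July 2161: 31 − 12 = 19 days remain.
Then 11 full months totalling 334 days.
July 1–3, 2162: 3 days.
Residual: 356 days.
Total: 1087 days.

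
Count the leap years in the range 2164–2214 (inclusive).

12

Years divisible by 4: 2164, 2168, …, 2212 — 13 in all.
Of these, 2200 is divisible by 100 but not 400, so not leap.
Leap years: 13 − 1 = 12.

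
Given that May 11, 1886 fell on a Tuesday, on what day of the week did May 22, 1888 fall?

May 1886: 31 − 11 = 20 days remain.
Then 23 full months totalling 700 days.
May 1–22, 1888: 22 days.
Total: 20 + 700 + 22 = 742 days.
742 is a multiple of 7, so May 22, 1888 falls on the same weekday: Tuesday.

Tuesday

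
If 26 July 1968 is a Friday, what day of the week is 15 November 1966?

Count forward from the earlier date (November 15, 1966) to the later (July 26, 1968):
Day-of-year of November 15, 1966: 319.
Day-of-year of July 26, 1968: 208.
1966 has 365 days, so 365 − 319 = 46 days remain in 1966.
Full years: 1967: 365. Sum = 365.
Total: 46 + 365 + 208 = 619 days.
619 mod 7 = 3, so 3 days before Friday is Tuesday.

Tuesday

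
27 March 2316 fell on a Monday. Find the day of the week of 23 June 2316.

Friday

March 2316: 31 − 27 = 4 days remain.
Then April (30), May (31): 30 + 31 = 61 days.
June 1–23, 2316: 23 days.
Total: 4 + 61 + 23 = 88 days.
88 mod 7 = 4, so 4 days after Monday is Friday.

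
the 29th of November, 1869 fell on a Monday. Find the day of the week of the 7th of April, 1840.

Count forward from the earlier date (April 7, 1840) to the later (November 29, 1869):
Day-of-year of April 7, 1840: 98.
Day-of-year of November 29, 1869: 333.
1840 has 366 days, so 366 − 98 = 268 days remain in 1840.
Full years 1841–1868: 21 common + 7 leap = 21×365 + 7×366 = 10227 days.
Total: 268 + 10227 + 333 = 10828 days.
10828 mod 7 = 6, so 6 days before Monday is Tuesday.

Tuesday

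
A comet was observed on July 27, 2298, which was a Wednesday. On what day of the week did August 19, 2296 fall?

Wednesday

Count forward from the earlier date (August 19, 2296) to the later (July 27, 2298):
August 19, 2296 → August 19, 2297: 365 days.
August 2297: 31 − 19 = 12 days remain.
Then 10 full months totalling 303 days.
July 1–27, 2298: 27 days.
Residual: 342 days.
Total: 707 days.
707 is a multiple of 7, so August 19, 2296 falls on the same weekday: Wednesday.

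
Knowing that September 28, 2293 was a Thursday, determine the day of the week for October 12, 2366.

From September 28, 2293 to September 28, 2366: 73 years, of which 17 contain a Feb 29 — 56×365 + 17×366 = 26662 days.
(2300 is not a leap year (divisible by 100 but not 400).)
September 2366: 30 − 28 = 2 days remain.
October 1–12, 2366: 12 days.
Residual: 14 days.
Total: 26676 days.
26676 mod 7 = 6, so 6 days after Thursday is Wednesday.

Wednesday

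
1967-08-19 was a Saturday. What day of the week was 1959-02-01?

Count forward from the earlier date (February 1, 1959) to the later (August 19, 1967):
Day-of-year of February 1, 1959: 32.
Day-of-year of August 19, 1967: 231.
1959 has 365 days, so 365 − 32 = 333 days remain in 1959.
Full years 1960–1966: 5 common + 2 leap = 5×365 + 2×366 = 2557 days.
Total: 333 + 2557 + 231 = 3121 days.
3121 mod 7 = 6, so 6 days before Saturday is Sunday.

Sunday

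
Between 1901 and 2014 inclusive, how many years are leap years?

28

Years divisible by 4: 1904, 1908, …, 2012 — 28 in all.
2000 is divisible by 400, so still leap.
No century exceptions apply. Count: 28.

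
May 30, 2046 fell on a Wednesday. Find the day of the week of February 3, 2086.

From May 30, 2046 to May 30, 2085: 39 years, of which 10 contain a Feb 29 — 29×365 + 10×366 = 14245 days.
May 2085: 31 − 30 = 1 day remains.
Then June (30), July (31), August (31), September (30), October (31), November (30), December (31), January (31): 30 + 31 + 31 + 30 + 31 + 30 + 31 + 31 = 245 days.
February 1–3, 2086: 3 days (2086 is not a leap year).
Residual: 249 days.
Total: 14494 days.
14494 mod 7 = 4, so 4 days after Wednesday is Sunday.

Sunday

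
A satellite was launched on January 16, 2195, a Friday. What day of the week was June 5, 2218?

From January 16, 2195 to January 16, 2218: 23 years, of which 5 contain a Feb 29 — 18×365 + 5×366 = 8400 days.
(2200 is not a leap year (divisible by 100 but not 400).)
January 2218: 31 − 16 = 15 days remain.
Then February 2218 (28), March (31), April (30), May (31): 28 + 31 + 30 + 31 = 120 days.
June 1–5, 2218: 5 days.
Residual: 140 days.
Total: 8540 days.
8540 is a multiple of 7, so June 5, 2218 falls on the same weekday: Friday.

Friday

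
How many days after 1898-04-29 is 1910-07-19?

4463

From April 29, 1898 to April 29, 1910: 12 years, of which 2 contain a Feb 29 — 10×365 + 2×366 = 4382 days.
(1900 is not a leap year (divisible by 100 but not 400).)
April 1910: 30 − 29 = 1 day remains.
Then May (31), June (30): 31 + 30 = 61 days.
July 1–19, 1910: 19 days.
Residual: 81 days.
Total: 4463 days.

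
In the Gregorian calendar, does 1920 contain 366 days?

1920 is a leap year.

Yes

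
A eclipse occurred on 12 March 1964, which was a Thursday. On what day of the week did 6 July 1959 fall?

Monday

Count forward from the earlier date (July 6, 1959) to the later (March 12, 1964):
July 6, 1959 → July 6, 1960: 366 days (1960 is a leap year).
July 6, 1960 → July 6, 1961: 365 days.
July 6, 1961 → July 6, 1962: 365 days.
July 6, 1962 → July 6, 1963: 365 days.
July 1963: 31 − 6 = 25 days remain.
Then August (31), September (30), October (31), November (30), December (31), January (31), February 1964 (29): 31 + 30 + 31 + 30 + 31 + 31 + 29 = 213 days.
March 1–12, 1964: 12 days.
Residual: 250 days.
Total: 1711 days.
1711 mod 7 = 3, so 3 days before Thursday is Monday.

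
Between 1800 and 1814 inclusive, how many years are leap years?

Years divisible by 4 in [1800, 1814]: 1800, 1804, 1808, 1812.
Of these, 1800 is divisible by 100 but not 400, so not leap.
Leap years: 4 − 1 = 3.

3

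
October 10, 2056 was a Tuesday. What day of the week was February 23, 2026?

Monday

Count forward from the earlier date (February 23, 2026) to the later (October 10, 2056):
From February 23, 2026 to February 23, 2056: 30 years, of which 7 contain a Feb 29 — 23×365 + 7×366 = 10957 days.
February 2056: 29 − 23 = 6 days remain (2056 is a leap year, so February has 29 days).
Then March (31), April (30), May (31), June (30), July (31), August (31), September (30): 31 + 30 + 31 + 30 + 31 + 31 + 30 = 214 days.
October 1–10, 2056: 10 days.
Residual: 230 days.
Total: 11187 days.
11187 mod 7 = 1, so 1 day before Tuesday is Monday.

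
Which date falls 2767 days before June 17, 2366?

November 19, 2358

Count 2767 days before June 17, 2366:
Day-of-year of November 19, 2358: 323.
Day-of-year of June 17, 2366: 168.
2358 has 365 days, so 365 − 323 = 42 days remain in 2358.
Full years 2359–2365: 5 common + 2 leap = 5×365 + 2×366 = 2557 days.
Total: 42 + 2557 + 168 = 2767 days.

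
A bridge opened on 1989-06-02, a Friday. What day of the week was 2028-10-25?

Wednesday

From June 2, 1989 to June 2, 2028: 39 years, of which 10 contain a Feb 29 — 29×365 + 10×366 = 14245 days.
(2000 is a leap year (divisible by 400).)
June 2028: 30 − 2 = 28 days remain.
Then July (31), August (31), September (30): 31 + 31 + 30 = 92 days.
October 1–25, 2028: 25 days.
Residual: 145 days.
Total: 14390 days.
14390 mod 7 = 5, so 5 days after Friday is Wednesday.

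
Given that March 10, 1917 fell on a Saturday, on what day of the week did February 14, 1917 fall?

Wednesday

Count forward from the earlier date (February 14, 1917) to the later (March 10, 1917):
February 1917: 28 − 14 = 14 days remain (1917 is not a leap year, so February has 28 days).
March 1–10, 1917: 10 days.
Total: 14 + 10 = 24 days.
24 mod 7 = 3, so 3 days before Saturday is Wednesday.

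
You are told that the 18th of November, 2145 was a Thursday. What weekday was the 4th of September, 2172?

Day-of-year of November 18, 2145: 322.
Day-of-year of September 4, 2172: 248.
2145 has 365 days, so 365 − 322 = 43 days remain in 2145.
Full years 2146–2171: 20 common + 6 leap = 20×365 + 6×366 = 9496 days.
Total: 43 + 9496 + 248 = 9787 days.
9787 mod 7 = 1, so 1 day after Thursday is Friday.

Friday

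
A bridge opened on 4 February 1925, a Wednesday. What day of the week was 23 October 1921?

Count forward from the earlier date (October 23, 1921) to the later (February 4, 1925):
October 23, 1921 → October 23, 1922: 365 days.
October 23, 1922 → October 23, 1923: 365 days.
October 23, 1923 → October 23, 1924: 366 days (1924 is a leap year).
October 1924: 31 − 23 = 8 days remain.
Then November (30), December (31), January (31): 30 + 31 + 31 = 92 days.
February 1–4, 1925: 4 days (1925 is not a leap year).
Residual: 104 days.
Total: 1200 days.
1200 mod 7 = 3, so 3 days before Wednesday is Sunday.

Sunday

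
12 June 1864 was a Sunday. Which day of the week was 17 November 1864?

June 1864: 30 − 12 = 18 days remain.
Then July (31), August (31), September (30), October (31): 31 + 31 + 30 + 31 = 123 days.
November 1–17, 1864: 17 days.
Total: 18 + 123 + 17 = 158 days.
158 mod 7 = 4, so 4 days after Sunday is Thursday.

Thursday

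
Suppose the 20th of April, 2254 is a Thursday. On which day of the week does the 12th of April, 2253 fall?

Tuesday

Count forward from the earlier date (April 12, 2253) to the later (April 20, 2254):
April 12, 2253 → April 12, 2254: 365 days.
Within April 2254: 20 − 12 = 8 days.
Total: 373 days.
373 mod 7 = 2, so 2 days before Thursday is Tuesday.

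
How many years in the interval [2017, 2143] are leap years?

Years divisible by 4: 2020, 2024, …, 2140 — 31 in all.
Of these, 2100 is divisible by 100 but not 400, so not leap.
Leap years: 31 − 1 = 30.

30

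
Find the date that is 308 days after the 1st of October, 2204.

the 5th of August, 2205

Count 308 days after October 1, 2204:
October 2204: 31 − 1 = 30 days remain.
Then 9 full months totalling 273 days.
August 1–5, 2205: 5 days.
Residual: 308 days.
Total: 308 days.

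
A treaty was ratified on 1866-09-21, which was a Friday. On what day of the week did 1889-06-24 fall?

Day-of-year of September 21, 1866: 264.
Day-of-year of June 24, 1889: 175.
1866 has 365 days, so 365 − 264 = 101 days remain in 1866.
Full years 1867–1888: 16 common + 6 leap = 16×365 + 6×366 = 8036 days.
Total: 101 + 8036 + 175 = 8312 days.
8312 mod 7 = 3, so 3 days after Friday is Monday.

Monday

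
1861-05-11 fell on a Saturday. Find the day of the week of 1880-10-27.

Wednesday

Day-of-year of May 11, 1861: 131.
Day-of-year of October 27, 1880: 301.
1861 has 365 days, so 365 − 131 = 234 days remain in 1861.
Full years 1862–1879: 14 common + 4 leap = 14×365 + 4×366 = 6574 days.
Total: 234 + 6574 + 301 = 7109 days.
7109 mod 7 = 4, so 4 days after Saturday is Wednesday.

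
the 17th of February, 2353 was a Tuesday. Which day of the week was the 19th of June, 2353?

February 2353: 28 − 17 = 11 days remain (2353 is not a leap year, so February has 28 days).
Then March (31), April (30), May (31): 31 + 30 + 31 = 92 days.
June 1–19, 2353: 19 days.
Total: 11 + 92 + 19 = 122 days.
122 mod 7 = 3, so 3 days after Tuesday is Friday.

Friday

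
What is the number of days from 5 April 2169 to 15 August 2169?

April 2169: 30 − 5 = 25 days remain.
Then May (31), June (30), July (31): 31 + 30 + 31 = 92 days.
August 1–15, 2169: 15 days.
Total: 25 + 92 + 15 = 132 days.

132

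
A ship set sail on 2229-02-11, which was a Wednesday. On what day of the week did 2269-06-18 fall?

Day-of-year of February 11, 2229: 42.
Day-of-year of June 18, 2269: 169.
2229 has 365 days, so 365 − 42 = 323 days remain in 2229.
Full years 2230–2268: 29 common + 10 leap = 29×365 + 10×366 = 14245 days.
Total: 323 + 14245 + 169 = 14737 days.
14737 mod 7 = 2, so 2 days after Wednesday is Friday.

Friday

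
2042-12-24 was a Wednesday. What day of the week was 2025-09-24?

Wednesday

Count forward from the earlier date (September 24, 2025) to the later (December 24, 2042):
From September 24, 2025 to September 24, 2042: 17 years, of which 4 contain a Feb 29 — 13×365 + 4×366 = 6209 days.
September 2042: 30 − 24 = 6 days remain.
Then October (31), November (30): 31 + 30 = 61 days.
December 1–24, 2042: 24 days.
Residual: 91 days.
Total: 6300 days.
6300 is a multiple of 7, so 2025-09-24 falls on the same weekday: Wednesday.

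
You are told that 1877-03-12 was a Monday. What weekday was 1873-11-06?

Thursday

Count forward from the earlier date (November 6, 1873) to the later (March 12, 1877):
November 6, 1873 → November 6, 1874: 365 days.
November 6, 1874 → November 6, 1875: 365 days.
November 6, 1875 → November 6, 1876: 366 days (1876 is a leap year).
November 1876: 30 − 6 = 24 days remain.
Then December (31), January (31), February 1877 (28): 31 + 31 + 28 = 90 days.
March 1–12, 1877: 12 days.
Residual: 126 days.
Total: 1222 days.
1222 mod 7 = 4, so 4 days before Monday is Thursday.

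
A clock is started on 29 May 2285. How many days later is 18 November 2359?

From May 29, 2285 to May 29, 2359: 74 years, of which 17 contain a Feb 29 — 57×365 + 17×366 = 27027 days.
(2300 is not a leap year (divisible by 100 but not 400).)
May 2359: 31 − 29 = 2 days remain.
Then June (30), July (31), August (31), September (30), October (31): 30 + 31 + 31 + 30 + 31 = 153 days.
November 1–18, 2359: 18 days.
Residual: 173 days.
Total: 27200 days.

27200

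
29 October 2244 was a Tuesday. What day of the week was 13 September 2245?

Saturday

October 2244: 31 − 29 = 2 days remain.
Then 10 full months totalling 304 days.
September 1–13, 2245: 13 days.
Residual: 319 days.
Total: 319 days.
319 mod 7 = 4, so 4 days after Tuesday is Saturday.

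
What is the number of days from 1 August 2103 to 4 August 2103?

Within August 2103: 4 − 1 = 3 days.

3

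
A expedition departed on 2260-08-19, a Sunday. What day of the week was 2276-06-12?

From August 19, 2260 to August 19, 2275: 15 years, of which 3 contain a Feb 29 — 12×365 + 3×366 = 5478 days.
August 2275: 31 − 19 = 12 days remain.
Then 9 full months totalling 274 days.
June 1–12, 2276: 12 days.
Residual: 298 days.
Total: 5776 days.
5776 mod 7 = 1, so 1 day after Sunday is Monday.

Monday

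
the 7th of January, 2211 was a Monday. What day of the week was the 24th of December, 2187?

Count forward from the earlier date (December 24, 2187) to the later (January 7, 2211):
Day-of-year of December 24, 2187: 358.
Day-of-year of January 7, 2211: 7.
2187 has 365 days, so 365 − 358 = 7 days remain in 2187.
Full years 2188–2210: 18 common + 5 leap = 18×365 + 5×366 = 8400 days.
Total: 7 + 8400 + 7 = 8414 days.
8414 is a multiple of 7, so the 24th of December, 2187 falls on the same weekday: Monday.

Monday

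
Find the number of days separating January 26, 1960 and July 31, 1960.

187

January 1960: 31 − 26 = 5 days remain.
Then February 1960 (29), March (31), April (30), May (31), June (30): 29 + 31 + 30 + 31 + 30 = 151 days.
July 1–31, 1960: 31 days.
Total: 5 + 151 + 31 = 187 days.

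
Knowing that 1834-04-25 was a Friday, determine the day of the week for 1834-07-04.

Friday

April 1834: 30 − 25 = 5 days remain.
Then May (31), June (30): 31 + 30 = 61 days.
July 1–4, 1834: 4 days.
Total: 5 + 61 + 4 = 70 days.
70 is a multiple of 7, so 1834-07-04 falls on the same weekday: Friday.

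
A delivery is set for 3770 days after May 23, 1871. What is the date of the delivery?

September 17, 1881

Count 3770 days after May 23, 1871:
From May 23, 1871 to May 23, 1881: 10 years, of which 3 contain a Feb 29 — 7×365 + 3×366 = 3653 days.
May 1881: 31 − 23 = 8 days remain.
Then June (30), July (31), August (31): 30 + 31 + 31 = 92 days.
September 1–17, 1881: 17 days.
Residual: 117 days.
Total: 3770 days.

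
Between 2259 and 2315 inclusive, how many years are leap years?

Years divisible by 4: 2260, 2264, …, 2312 — 14 in all.
Of these, 2300 is divisible by 100 but not 400, so not leap.
Leap years: 14 − 1 = 13.

13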